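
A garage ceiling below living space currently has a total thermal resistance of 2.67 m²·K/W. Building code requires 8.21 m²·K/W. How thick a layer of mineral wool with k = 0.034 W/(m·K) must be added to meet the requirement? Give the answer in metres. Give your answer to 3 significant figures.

ΔR = 8.21 − 2.67 = 5.54 m²·K/W
L = ΔR × k = 5.54 × 0.034 = 0.1884 m

0.188 m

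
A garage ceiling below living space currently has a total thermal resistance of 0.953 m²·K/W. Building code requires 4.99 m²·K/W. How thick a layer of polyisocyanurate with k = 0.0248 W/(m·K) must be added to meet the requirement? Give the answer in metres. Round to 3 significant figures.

0.100 m

ΔR = 4.99 − 0.953 = 4.037 m²·K/W
L = ΔR × k = 4.037 × 0.0248 = 0.1001 m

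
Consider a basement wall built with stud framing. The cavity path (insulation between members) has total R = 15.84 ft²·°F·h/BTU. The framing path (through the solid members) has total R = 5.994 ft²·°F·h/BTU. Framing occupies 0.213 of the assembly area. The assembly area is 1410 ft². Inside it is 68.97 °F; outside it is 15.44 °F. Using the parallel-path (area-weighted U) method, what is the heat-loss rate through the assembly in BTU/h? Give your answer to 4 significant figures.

U_eff = 0.787/15.84 + 0.213/5.994 = 0.049684 + 0.035536 = 0.08522
R_eff = 1/U_eff = 11.734 ft²·°F·h/BTU
Q = 1410 × (68.97 − 15.44) / 11.734 = 6432.2 BTU/h

6432 BTU/h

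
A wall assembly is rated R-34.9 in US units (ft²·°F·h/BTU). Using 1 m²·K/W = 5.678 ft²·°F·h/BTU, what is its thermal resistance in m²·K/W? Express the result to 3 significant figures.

R_SI = 34.9/5.678 = 6.147

6.15 m²·K/W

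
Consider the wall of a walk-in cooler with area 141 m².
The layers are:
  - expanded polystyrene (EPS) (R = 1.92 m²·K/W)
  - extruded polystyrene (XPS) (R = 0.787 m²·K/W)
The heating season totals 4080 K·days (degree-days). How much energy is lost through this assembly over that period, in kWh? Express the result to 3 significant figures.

R_total = 1.92 + 0.787 = 2.707 m²·K/W
E = A × HDD × 24 / R / 1000 = 141 × 4080 × 24 / 2.707 / 1000 = 5100 kWh

5100 kWh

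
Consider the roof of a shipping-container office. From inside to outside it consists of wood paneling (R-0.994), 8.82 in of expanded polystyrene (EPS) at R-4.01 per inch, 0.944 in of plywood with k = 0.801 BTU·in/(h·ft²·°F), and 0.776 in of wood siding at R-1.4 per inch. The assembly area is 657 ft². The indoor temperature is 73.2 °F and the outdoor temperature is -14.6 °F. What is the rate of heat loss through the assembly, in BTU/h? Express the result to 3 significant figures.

1490 BTU/h

8.82 × 4.01 = 35.37
0.944/0.801 = 1.179
0.776 × 1.4 = 1.086
R_total = 0.994 + 35.37 + 1.179 + 1.086 = 38.63 ft²·°F·h/BTU
Q = A·ΔT/R = 657 × (73.2 − (-14.6)) / 38.63 = 1493 BTU/h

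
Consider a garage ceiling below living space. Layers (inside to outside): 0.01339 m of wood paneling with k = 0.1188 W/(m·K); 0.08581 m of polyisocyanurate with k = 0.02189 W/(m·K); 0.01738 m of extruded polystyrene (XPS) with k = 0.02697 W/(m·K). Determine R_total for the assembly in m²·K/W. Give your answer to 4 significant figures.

0.01339/0.1188 = 0.11271
0.08581/0.02189 = 3.9201
0.01738/0.02697 = 0.64442
R_total = 0.11271 + 3.9201 + 0.64442 = 4.6772 m²·K/W

4.677 m²·K/W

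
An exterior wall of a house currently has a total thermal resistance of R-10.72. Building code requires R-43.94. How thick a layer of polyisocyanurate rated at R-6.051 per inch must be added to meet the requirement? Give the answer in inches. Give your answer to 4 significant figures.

ΔR = 43.94 − 10.72 = 33.22 ft²·°F·h/BTU
L = ΔR / (R/in) = 33.22/6.051 = 5.49 in

5.490 in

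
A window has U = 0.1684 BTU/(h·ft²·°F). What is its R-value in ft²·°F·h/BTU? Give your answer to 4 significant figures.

5.938 ft²·°F·h/BTU

R = 1/U = 1/0.1684 = 5.9382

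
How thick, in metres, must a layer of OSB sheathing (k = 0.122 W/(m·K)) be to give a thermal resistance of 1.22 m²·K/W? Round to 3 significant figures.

L = R·k = 1.22 × 0.122 = 0.1488 m

0.149 m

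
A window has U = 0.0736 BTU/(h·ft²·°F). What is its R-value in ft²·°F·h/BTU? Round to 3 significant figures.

13.6 ft²·°F·h/BTU

R = 1/U = 1/0.0736 = 13.59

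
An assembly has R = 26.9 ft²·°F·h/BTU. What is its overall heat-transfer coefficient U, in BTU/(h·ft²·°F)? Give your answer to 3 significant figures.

U = 1/R = 1/26.9 = 0.03717

0.0372 BTU/(h·ft²·°F)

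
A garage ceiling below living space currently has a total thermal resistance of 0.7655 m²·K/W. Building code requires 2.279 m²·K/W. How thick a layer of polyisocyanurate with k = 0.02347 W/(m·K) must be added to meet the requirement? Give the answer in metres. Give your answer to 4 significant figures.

ΔR = 2.279 − 0.7655 = 1.5135 m²·K/W
L = ΔR × k = 1.5135 × 0.02347 = 0.035522 m

0.03552 m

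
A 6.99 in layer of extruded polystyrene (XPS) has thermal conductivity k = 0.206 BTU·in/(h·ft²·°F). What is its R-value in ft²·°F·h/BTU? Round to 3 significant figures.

R = L/k = 6.99/0.206 = 33.93 ft²·°F·h/BTU

33.9 ft²·°F·h/BTU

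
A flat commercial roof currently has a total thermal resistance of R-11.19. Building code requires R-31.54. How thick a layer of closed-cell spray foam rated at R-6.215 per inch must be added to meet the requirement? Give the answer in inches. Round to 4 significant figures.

3.274 in

ΔR = 31.54 − 11.19 = 20.35 ft²·°F·h/BTU
L = ΔR / (R/in) = 20.35/6.215 = 3.2743 in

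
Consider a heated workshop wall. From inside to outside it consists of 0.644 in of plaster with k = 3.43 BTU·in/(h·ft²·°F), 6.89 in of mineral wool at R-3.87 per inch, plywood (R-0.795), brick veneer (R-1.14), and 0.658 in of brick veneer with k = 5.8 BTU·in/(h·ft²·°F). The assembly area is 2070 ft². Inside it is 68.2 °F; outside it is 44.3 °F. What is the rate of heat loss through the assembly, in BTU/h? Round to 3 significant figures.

0.644/3.43 = 0.1878
6.89 × 3.87 = 26.66
0.658/5.8 = 0.1134
R_total = 0.1878 + 26.66 + 0.795 + 1.14 + 0.1134 = 28.9 ft²·°F·h/BTU
Q = A·ΔT/R = 2070 × (68.2 − 44.3) / 28.9 = 1712 BTU/h

1710 BTU/h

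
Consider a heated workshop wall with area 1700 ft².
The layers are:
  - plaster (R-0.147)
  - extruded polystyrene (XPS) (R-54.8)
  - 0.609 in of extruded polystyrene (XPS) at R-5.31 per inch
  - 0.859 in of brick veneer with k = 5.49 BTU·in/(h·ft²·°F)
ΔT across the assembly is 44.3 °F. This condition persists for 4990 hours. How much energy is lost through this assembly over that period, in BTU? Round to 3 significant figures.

6440000 BTU

0.609 × 5.31 = 3.234
0.859/5.49 = 0.1565
R_total = 0.147 + 54.8 + 3.234 + 0.1565 = 58.34 ft²·°F·h/BTU
Q = 1700 × 44.3 / 58.34 = 1291 BTU/h
E = 1291 × 4990 = 6442000 BTU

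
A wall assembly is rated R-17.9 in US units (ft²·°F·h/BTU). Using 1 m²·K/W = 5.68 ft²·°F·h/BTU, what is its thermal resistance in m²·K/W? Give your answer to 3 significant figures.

R_SI = 17.9/5.68 = 3.151

3.15 m²·K/W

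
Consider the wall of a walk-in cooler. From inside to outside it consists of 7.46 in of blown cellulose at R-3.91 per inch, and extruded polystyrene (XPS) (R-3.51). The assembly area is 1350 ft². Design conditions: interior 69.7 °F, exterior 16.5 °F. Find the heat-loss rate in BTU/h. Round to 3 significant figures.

2200 BTU/h

7.46 × 3.91 = 29.17
R_total = 29.17 + 3.51 = 32.68 ft²·°F·h/BTU
Q = A·ΔT/R = 1350 × (69.7 − 16.5) / 32.68 = 2198 BTU/h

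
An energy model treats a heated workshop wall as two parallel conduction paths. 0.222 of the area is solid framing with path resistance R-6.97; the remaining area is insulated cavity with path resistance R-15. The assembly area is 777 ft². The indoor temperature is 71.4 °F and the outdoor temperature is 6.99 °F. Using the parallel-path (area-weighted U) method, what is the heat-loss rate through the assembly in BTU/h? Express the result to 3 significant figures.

4190 BTU/h

U_eff = 0.778/15 + 0.222/6.97 = 0.05187 + 0.03185 = 0.08372
R_eff = 1/U_eff = 11.94 ft²·°F·h/BTU
Q = 777 × (71.4 − 6.99) / 11.94 = 4190 BTU/h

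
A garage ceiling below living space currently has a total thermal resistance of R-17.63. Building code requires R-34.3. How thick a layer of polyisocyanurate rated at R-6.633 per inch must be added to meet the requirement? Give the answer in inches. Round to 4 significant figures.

ΔR = 34.3 − 17.63 = 16.67 ft²·°F·h/BTU
L = ΔR / (R/in) = 16.67/6.633 = 2.5132 in

2.513 in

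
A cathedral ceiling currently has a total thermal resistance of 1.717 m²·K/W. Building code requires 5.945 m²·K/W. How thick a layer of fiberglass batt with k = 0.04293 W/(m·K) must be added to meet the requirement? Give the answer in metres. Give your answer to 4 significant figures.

0.1815 m

ΔR = 5.945 − 1.717 = 4.228 m²·K/W
L = ΔR × k = 4.228 × 0.04293 = 0.18151 m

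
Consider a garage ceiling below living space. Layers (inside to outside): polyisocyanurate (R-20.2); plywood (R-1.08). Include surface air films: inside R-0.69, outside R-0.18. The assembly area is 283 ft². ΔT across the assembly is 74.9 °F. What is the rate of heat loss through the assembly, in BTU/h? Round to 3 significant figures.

R_total = 0.69 + 20.2 + 1.08 + 0.18 = 22.15 ft²·°F·h/BTU
Q = A·ΔT/R = 283 × 74.9 / 22.15 = 957 BTU/h

957 BTU/h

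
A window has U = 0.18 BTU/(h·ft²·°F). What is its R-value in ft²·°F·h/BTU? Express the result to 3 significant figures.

R = 1/U = 1/0.18 = 5.556

5.56 ft²·°F·h/BTU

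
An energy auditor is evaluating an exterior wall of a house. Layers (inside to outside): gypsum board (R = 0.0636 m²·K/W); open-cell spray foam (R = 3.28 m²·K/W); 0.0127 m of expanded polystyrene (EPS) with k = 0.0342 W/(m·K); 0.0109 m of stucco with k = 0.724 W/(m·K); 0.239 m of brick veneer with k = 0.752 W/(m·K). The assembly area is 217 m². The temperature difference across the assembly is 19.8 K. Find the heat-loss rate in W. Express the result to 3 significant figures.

0.0127/0.0342 = 0.3713
0.0109/0.724 = 0.01506
0.239/0.752 = 0.3178
R_total = 0.0636 + 3.28 + 0.3713 + 0.01506 + 0.3178 = 4.048 m²·K/W
Q = A·ΔT/R = 217 × 19.8 / 4.048 = 1061 W

1060 W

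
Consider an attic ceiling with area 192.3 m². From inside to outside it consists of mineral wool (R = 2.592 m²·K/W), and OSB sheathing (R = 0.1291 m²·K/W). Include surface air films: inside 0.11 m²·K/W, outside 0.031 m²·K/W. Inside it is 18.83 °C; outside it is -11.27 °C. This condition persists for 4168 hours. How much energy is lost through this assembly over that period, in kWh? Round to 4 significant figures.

8429 kWh

R_total = 0.11 + 2.592 + 0.1291 + 0.031 = 2.8621 m²·K/W
Q = 192.3 × (18.83 − (-11.27)) / 2.8621 = 2022.4 W
E = 2022.4 W × 4168 h / 1000 = 8429.2 kWh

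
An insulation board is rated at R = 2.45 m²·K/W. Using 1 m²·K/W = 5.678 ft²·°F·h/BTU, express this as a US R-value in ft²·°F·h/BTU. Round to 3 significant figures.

13.9 ft²·°F·h/BTU

R_US = 2.45 × 5.678 = 13.91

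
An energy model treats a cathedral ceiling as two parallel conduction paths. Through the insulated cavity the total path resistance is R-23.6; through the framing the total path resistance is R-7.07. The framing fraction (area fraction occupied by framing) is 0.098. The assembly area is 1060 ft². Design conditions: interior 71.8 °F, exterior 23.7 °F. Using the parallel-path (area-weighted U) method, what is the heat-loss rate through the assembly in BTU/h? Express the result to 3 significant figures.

2660 BTU/h

U_eff = 0.902/23.6 + 0.098/7.07 = 0.03822 + 0.01386 = 0.05208
R_eff = 1/U_eff = 19.2 ft²·°F·h/BTU
Q = 1060 × (71.8 − 23.7) / 19.2 = 2655 BTU/h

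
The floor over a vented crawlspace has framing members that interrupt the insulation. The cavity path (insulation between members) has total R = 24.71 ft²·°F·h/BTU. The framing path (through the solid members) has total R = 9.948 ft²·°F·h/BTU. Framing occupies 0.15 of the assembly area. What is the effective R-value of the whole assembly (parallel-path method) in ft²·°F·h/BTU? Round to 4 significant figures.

20.21 ft²·°F·h/BTU

U_eff = 0.85/24.71 + 0.15/9.948 = 0.034399 + 0.015078 = 0.049477
R_eff = 1/U_eff = 20.211 ft²·°F·h/BTU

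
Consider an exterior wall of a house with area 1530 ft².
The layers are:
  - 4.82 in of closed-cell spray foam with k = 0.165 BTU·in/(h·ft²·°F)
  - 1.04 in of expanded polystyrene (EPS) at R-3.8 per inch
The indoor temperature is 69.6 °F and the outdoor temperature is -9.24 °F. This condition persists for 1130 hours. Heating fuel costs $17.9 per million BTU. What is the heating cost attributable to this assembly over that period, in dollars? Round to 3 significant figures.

4.82/0.165 = 29.21
1.04 × 3.8 = 3.952
R_total = 29.21 + 3.952 = 33.16 ft²·°F·h/BTU
Q = 1530 × (69.6 − (-9.24)) / 33.16 = 3637 BTU/h
E = 3637 × 1130 = 4110000 BTU
Cost = 4110000/10⁶ × 17.9 = $73.57

73.6 dollars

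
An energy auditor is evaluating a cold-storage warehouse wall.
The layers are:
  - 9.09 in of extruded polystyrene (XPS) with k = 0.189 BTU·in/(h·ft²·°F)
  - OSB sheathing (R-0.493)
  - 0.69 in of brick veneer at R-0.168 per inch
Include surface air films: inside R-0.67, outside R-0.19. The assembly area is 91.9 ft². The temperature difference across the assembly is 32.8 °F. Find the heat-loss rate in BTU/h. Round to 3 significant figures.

60.8 BTU/h

9.09/0.189 = 48.1
0.69 × 0.168 = 0.1159
R_total = 0.67 + 48.1 + 0.493 + 0.1159 + 0.19 = 49.56 ft²·°F·h/BTU
Q = A·ΔT/R = 91.9 × 32.8 / 49.56 = 60.82 BTU/h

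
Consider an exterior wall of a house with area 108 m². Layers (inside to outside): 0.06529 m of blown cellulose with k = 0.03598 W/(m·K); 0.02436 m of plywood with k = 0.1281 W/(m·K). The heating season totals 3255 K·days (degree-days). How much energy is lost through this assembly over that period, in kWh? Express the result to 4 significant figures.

0.06529/0.03598 = 1.8146
0.02436/0.1281 = 0.19016
R_total = 1.8146 + 0.19016 = 2.0048 m²·K/W
E = A × HDD × 24 / R / 1000 = 108 × 3255 × 24 / 2.0048 / 1000 = 4208.4 kWh

4208 kWh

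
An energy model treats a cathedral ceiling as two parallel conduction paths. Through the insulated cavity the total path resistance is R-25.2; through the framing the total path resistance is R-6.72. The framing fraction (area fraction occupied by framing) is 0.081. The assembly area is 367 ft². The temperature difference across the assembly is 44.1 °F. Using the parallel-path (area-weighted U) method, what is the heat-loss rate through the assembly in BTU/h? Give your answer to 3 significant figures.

U_eff = 0.919/25.2 + 0.081/6.72 = 0.03647 + 0.01205 = 0.04852
R_eff = 1/U_eff = 20.61 ft²·°F·h/BTU
Q = 367 × 44.1 / 20.61 = 785.3 BTU/h

785 BTU/h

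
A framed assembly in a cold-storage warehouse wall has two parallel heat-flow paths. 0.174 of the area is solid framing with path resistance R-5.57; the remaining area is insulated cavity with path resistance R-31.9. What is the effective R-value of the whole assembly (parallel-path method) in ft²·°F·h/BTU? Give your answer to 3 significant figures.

17.5 ft²·°F·h/BTU

U_eff = 0.826/31.9 + 0.174/5.57 = 0.02589 + 0.03124 = 0.05713
R_eff = 1/U_eff = 17.5 ft²·°F·h/BTU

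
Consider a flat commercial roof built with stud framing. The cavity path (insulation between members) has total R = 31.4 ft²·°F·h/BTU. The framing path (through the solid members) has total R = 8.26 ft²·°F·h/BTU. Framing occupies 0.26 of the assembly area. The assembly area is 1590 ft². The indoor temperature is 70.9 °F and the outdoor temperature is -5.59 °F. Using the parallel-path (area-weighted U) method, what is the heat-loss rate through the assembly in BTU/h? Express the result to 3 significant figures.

6690 BTU/h

U_eff = 0.74/31.4 + 0.26/8.26 = 0.02357 + 0.03148 = 0.05504
R_eff = 1/U_eff = 18.17 ft²·°F·h/BTU
Q = 1590 × (70.9 − (-5.59)) / 18.17 = 6694 BTU/h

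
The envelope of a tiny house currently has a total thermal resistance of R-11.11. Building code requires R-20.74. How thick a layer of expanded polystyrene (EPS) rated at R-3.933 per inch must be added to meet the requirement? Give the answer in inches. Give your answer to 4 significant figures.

ΔR = 20.74 − 11.11 = 9.63 ft²·°F·h/BTU
L = ΔR / (R/in) = 9.63/3.933 = 2.4485 in

2.449 in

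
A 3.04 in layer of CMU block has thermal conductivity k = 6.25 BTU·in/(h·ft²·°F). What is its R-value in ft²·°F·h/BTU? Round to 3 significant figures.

0.486 ft²·°F·h/BTU

R = L/k = 3.04/6.25 = 0.4864 ft²·°F·h/BTU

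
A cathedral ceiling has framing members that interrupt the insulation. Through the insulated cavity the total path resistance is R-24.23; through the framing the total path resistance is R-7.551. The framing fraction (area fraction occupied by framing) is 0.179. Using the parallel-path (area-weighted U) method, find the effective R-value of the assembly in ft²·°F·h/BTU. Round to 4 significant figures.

17.36 ft²·°F·h/BTU

U_eff = 0.821/24.23 + 0.179/7.551 = 0.033884 + 0.023705 = 0.057589
R_eff = 1/U_eff = 17.364 ft²·°F·h/BTU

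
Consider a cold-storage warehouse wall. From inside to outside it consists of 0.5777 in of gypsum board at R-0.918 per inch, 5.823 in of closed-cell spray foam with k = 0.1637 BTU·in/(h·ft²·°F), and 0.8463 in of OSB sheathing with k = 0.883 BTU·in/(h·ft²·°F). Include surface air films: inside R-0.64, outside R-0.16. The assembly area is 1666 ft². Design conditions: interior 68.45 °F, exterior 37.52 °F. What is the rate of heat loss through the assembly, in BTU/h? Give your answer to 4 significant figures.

0.5777 × 0.918 = 0.53033
5.823/0.1637 = 35.571
0.8463/0.883 = 0.95844
R_total = 0.64 + 0.53033 + 35.571 + 0.95844 + 0.16 = 37.86 ft²·°F·h/BTU
Q = A·ΔT/R = 1666 × (68.45 − 37.52) / 37.86 = 1361.1 BTU/h

1361 BTU/h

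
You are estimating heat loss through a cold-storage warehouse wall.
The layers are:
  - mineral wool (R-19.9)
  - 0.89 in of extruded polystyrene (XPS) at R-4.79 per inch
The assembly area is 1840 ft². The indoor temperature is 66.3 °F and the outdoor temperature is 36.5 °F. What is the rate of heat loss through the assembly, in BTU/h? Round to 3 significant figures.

0.89 × 4.79 = 4.263
R_total = 19.9 + 4.263 = 24.16 ft²·°F·h/BTU
Q = A·ΔT/R = 1840 × (66.3 − 36.5) / 24.16 = 2269 BTU/h

2270 BTU/h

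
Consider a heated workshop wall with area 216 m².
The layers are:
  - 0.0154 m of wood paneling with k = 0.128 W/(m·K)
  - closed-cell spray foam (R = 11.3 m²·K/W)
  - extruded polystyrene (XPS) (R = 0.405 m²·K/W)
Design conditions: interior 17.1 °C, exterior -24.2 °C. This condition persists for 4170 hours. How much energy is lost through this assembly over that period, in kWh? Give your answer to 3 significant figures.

0.0154/0.128 = 0.1203
R_total = 0.1203 + 11.3 + 0.405 = 11.83 m²·K/W
Q = 216 × (17.1 − (-24.2)) / 11.83 = 754.4 W
E = 754.4 W × 4170 h / 1000 = 3146 kWh

3150 kWh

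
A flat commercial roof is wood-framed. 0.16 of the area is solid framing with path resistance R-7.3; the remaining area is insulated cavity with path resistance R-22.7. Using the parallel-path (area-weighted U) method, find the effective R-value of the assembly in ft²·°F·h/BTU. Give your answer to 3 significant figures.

U_eff = 0.84/22.7 + 0.16/7.3 = 0.037 + 0.02192 = 0.05892
R_eff = 1/U_eff = 16.97 ft²·°F·h/BTU

17.0 ft²·°F·h/BTU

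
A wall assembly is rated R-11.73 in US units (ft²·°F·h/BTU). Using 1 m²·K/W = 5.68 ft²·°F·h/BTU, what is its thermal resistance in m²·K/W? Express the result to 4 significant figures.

R_SI = 11.73/5.68 = 2.0651

2.065 m²·K/W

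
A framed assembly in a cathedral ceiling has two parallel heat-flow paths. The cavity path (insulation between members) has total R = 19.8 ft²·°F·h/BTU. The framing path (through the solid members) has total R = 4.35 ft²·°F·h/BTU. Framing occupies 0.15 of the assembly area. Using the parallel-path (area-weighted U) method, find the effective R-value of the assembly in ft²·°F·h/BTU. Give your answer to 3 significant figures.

12.9 ft²·°F·h/BTU

U_eff = 0.85/19.8 + 0.15/4.35 = 0.04293 + 0.03448 = 0.07741
R_eff = 1/U_eff = 12.92 ft²·°F·h/BTU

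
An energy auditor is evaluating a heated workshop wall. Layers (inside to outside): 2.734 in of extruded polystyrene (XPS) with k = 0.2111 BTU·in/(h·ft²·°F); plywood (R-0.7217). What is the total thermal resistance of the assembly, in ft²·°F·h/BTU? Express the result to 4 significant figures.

2.734/0.2111 = 12.951
R_total = 12.951 + 0.7217 = 13.673 ft²·°F·h/BTU

13.67 ft²·°F·h/BTU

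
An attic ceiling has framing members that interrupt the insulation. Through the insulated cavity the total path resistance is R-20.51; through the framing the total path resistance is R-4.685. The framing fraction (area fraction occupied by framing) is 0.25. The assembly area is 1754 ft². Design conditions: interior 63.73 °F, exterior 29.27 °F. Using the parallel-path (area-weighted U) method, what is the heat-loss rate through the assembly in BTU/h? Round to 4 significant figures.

5436 BTU/h

U_eff = 0.75/20.51 + 0.25/4.685 = 0.036568 + 0.053362 = 0.089929
R_eff = 1/U_eff = 11.12 ft²·°F·h/BTU
Q = 1754 × (63.73 − 29.27) / 11.12 = 5435.6 BTU/h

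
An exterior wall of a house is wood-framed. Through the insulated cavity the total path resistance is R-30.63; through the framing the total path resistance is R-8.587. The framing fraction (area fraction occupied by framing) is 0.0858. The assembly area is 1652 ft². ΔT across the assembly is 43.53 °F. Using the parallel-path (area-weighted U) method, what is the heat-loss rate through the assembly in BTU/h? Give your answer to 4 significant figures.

U_eff = 0.9142/30.63 + 0.0858/8.587 = 0.029847 + 0.0099918 = 0.039838
R_eff = 1/U_eff = 25.101 ft²·°F·h/BTU
Q = 1652 × 43.53 / 25.101 = 2864.8 BTU/h

2865 BTU/h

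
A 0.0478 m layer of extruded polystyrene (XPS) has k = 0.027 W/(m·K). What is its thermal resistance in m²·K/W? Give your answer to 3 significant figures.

R = L/k = 0.0478/0.027 = 1.77 m²·K/W

1.77 m²·K/W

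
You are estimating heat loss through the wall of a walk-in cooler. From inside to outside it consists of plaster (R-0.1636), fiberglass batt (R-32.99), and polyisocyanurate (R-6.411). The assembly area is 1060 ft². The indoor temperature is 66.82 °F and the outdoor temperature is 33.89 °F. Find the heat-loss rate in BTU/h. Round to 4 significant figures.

882.2 BTU/h

R_total = 0.1636 + 32.99 + 6.411 = 39.565 ft²·°F·h/BTU
Q = A·ΔT/R = 1060 × (66.82 − 33.89) / 39.565 = 882.25 BTU/h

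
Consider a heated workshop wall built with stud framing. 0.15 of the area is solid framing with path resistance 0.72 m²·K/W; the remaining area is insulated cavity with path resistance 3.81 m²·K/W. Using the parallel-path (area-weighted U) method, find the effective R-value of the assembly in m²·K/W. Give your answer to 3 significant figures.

2.32 m²·K/W

U_eff = 0.85/3.81 + 0.15/0.72 = 0.2231 + 0.2083 = 0.4314
R_eff = 1/U_eff = 2.318 m²·K/W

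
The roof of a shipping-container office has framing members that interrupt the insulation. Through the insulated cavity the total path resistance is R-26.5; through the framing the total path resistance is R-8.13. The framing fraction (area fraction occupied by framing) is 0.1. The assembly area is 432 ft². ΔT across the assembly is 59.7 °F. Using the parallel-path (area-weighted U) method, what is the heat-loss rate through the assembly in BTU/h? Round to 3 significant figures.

1190 BTU/h

U_eff = 0.9/26.5 + 0.1/8.13 = 0.03396 + 0.0123 = 0.04626
R_eff = 1/U_eff = 21.62 ft²·°F·h/BTU
Q = 432 × 59.7 / 21.62 = 1193 BTU/h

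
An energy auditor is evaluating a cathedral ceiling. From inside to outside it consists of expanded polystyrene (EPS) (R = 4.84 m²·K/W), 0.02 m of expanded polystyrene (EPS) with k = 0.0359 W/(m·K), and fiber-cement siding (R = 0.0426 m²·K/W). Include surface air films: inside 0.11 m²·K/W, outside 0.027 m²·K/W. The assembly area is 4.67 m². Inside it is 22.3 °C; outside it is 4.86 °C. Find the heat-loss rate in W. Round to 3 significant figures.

0.02/0.0359 = 0.5571
R_total = 0.11 + 4.84 + 0.5571 + 0.0426 + 0.027 = 5.577 m²·K/W
Q = A·ΔT/R = 4.67 × (22.3 − 4.86) / 5.577 = 14.6 W

14.6 W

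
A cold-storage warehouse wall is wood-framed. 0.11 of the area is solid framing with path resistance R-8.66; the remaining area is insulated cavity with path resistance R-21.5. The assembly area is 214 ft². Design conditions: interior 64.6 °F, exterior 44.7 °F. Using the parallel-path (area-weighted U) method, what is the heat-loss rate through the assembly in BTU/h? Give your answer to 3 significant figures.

230 BTU/h

U_eff = 0.89/21.5 + 0.11/8.66 = 0.0414 + 0.0127 = 0.0541
R_eff = 1/U_eff = 18.49 ft²·°F·h/BTU
Q = 214 × (64.6 − 44.7) / 18.49 = 230.4 BTU/h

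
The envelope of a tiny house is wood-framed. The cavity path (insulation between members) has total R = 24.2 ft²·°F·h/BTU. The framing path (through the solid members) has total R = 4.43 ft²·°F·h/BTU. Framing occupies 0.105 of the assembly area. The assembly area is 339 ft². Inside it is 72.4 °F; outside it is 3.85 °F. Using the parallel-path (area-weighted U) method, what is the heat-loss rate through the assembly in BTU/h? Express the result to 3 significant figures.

1410 BTU/h

U_eff = 0.895/24.2 + 0.105/4.43 = 0.03698 + 0.0237 = 0.06069
R_eff = 1/U_eff = 16.48 ft²·°F·h/BTU
Q = 339 × (72.4 − 3.85) / 16.48 = 1410 BTU/h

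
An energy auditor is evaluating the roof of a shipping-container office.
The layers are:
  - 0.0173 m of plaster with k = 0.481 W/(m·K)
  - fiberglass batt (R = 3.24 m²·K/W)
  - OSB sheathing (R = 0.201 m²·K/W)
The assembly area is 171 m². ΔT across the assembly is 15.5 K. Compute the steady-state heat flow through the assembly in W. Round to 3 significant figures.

0.0173/0.481 = 0.03597
R_total = 0.03597 + 3.24 + 0.201 = 3.477 m²·K/W
Q = A·ΔT/R = 171 × 15.5 / 3.477 = 762.3 W

762 W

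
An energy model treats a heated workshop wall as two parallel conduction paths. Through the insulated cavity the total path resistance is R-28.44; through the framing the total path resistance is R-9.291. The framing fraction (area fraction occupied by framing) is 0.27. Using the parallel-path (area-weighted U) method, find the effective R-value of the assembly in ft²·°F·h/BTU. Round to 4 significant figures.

18.27 ft²·°F·h/BTU

U_eff = 0.73/28.44 + 0.27/9.291 = 0.025668 + 0.02906 = 0.054728
R_eff = 1/U_eff = 18.272 ft²·°F·h/BTU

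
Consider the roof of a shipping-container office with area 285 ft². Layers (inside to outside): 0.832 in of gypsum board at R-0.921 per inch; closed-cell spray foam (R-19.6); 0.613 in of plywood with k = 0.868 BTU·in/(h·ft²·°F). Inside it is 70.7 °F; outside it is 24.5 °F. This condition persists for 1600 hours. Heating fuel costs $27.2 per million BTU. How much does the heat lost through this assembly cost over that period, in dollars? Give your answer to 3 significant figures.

27.2 dollars

0.832 × 0.921 = 0.7663
0.613/0.868 = 0.7062
R_total = 0.7663 + 19.6 + 0.7062 = 21.07 ft²·°F·h/BTU
Q = 285 × (70.7 − 24.5) / 21.07 = 624.8 BTU/h
E = 624.8 × 1600 = 999700 BTU
Cost = 999700/10⁶ × 27.2 = $27.19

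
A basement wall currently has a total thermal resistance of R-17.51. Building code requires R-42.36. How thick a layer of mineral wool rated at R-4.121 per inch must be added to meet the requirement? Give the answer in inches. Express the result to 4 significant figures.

6.030 in

ΔR = 42.36 − 17.51 = 24.85 ft²·°F·h/BTU
L = ΔR / (R/in) = 24.85/4.121 = 6.0301 in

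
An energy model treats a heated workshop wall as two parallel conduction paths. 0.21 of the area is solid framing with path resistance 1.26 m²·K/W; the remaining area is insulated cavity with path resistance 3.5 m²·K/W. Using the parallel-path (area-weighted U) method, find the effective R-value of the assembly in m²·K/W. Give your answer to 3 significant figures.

2.55 m²·K/W

U_eff = 0.79/3.5 + 0.21/1.26 = 0.2257 + 0.1667 = 0.3924
R_eff = 1/U_eff = 2.549 m²·K/W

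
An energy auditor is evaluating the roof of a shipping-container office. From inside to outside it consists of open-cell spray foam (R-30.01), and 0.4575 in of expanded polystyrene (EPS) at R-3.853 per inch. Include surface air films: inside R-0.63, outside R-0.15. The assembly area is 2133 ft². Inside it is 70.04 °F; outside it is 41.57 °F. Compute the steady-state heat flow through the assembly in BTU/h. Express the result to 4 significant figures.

0.4575 × 3.853 = 1.7627
R_total = 0.63 + 30.01 + 1.7627 + 0.15 = 32.553 ft²·°F·h/BTU
Q = A·ΔT/R = 2133 × (70.04 − 41.57) / 32.553 = 1865.5 BTU/h

1865 BTU/h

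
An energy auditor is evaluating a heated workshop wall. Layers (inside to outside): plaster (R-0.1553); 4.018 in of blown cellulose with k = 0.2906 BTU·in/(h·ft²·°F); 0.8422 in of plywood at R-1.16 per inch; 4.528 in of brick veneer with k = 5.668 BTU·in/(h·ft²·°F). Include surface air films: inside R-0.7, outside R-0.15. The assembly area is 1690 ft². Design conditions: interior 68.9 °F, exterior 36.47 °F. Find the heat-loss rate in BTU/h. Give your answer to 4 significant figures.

3300 BTU/h

4.018/0.2906 = 13.827
0.8422 × 1.16 = 0.97695
4.528/5.668 = 0.79887
R_total = 0.7 + 0.1553 + 13.827 + 0.97695 + 0.79887 + 0.15 = 16.608 ft²·°F·h/BTU
Q = A·ΔT/R = 1690 × (68.9 − 36.47) / 16.608 = 3300.1 BTU/h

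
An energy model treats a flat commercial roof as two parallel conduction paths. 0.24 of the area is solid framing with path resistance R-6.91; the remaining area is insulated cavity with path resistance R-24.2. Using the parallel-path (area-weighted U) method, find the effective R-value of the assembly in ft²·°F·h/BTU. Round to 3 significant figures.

U_eff = 0.76/24.2 + 0.24/6.91 = 0.0314 + 0.03473 = 0.06614
R_eff = 1/U_eff = 15.12 ft²·°F·h/BTU

15.1 ft²·°F·h/BTU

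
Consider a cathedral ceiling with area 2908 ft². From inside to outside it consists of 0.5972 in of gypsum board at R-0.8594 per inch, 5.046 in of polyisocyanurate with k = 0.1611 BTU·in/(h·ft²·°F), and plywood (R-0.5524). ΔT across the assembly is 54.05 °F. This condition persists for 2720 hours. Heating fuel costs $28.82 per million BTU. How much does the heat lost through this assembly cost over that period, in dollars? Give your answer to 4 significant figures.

380.4 dollars

0.5972 × 0.8594 = 0.51323
5.046/0.1611 = 31.322
R_total = 0.51323 + 31.322 + 0.5524 = 32.388 ft²·°F·h/BTU
Q = 2908 × 54.05 / 32.388 = 4853 BTU/h
E = 4853 × 2720 = 13200000 BTU
Cost = 13200000/10⁶ × 28.82 = $380.43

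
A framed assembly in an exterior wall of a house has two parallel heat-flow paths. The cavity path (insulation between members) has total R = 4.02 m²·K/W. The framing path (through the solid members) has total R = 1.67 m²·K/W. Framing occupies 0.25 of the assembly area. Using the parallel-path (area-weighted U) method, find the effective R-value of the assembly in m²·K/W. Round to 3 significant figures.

U_eff = 0.75/4.02 + 0.25/1.67 = 0.1866 + 0.1497 = 0.3363
R_eff = 1/U_eff = 2.974 m²·K/W

2.97 m²·K/W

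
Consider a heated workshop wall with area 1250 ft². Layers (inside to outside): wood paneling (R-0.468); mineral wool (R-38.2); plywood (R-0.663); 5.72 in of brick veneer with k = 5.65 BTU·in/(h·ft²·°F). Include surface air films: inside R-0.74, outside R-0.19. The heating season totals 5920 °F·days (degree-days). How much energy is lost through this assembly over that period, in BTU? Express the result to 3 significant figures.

5.72/5.65 = 1.012
R_total = 0.74 + 0.468 + 38.2 + 0.663 + 1.012 + 0.19 = 41.27 ft²·°F·h/BTU
E = A × HDD × 24 / R = 1250 × 5920 × 24 / 41.27 = 4303000 BTU

4300000 BTU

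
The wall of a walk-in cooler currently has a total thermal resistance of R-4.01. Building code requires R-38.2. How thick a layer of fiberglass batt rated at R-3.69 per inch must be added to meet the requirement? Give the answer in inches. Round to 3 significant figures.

9.27 in

ΔR = 38.2 − 4.01 = 34.19 ft²·°F·h/BTU
L = ΔR / (R/in) = 34.19/3.69 = 9.266 in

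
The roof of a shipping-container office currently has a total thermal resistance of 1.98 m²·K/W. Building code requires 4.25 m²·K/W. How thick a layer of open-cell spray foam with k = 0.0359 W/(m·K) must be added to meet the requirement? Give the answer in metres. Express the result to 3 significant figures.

ΔR = 4.25 − 1.98 = 2.27 m²·K/W
L = ΔR × k = 2.27 × 0.0359 = 0.08149 m

0.0815 m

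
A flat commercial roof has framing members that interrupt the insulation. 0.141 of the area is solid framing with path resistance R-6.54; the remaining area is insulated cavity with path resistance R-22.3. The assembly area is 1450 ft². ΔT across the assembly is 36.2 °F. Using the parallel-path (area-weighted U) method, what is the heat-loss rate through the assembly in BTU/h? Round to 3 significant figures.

U_eff = 0.859/22.3 + 0.141/6.54 = 0.03852 + 0.02156 = 0.06008
R_eff = 1/U_eff = 16.64 ft²·°F·h/BTU
Q = 1450 × 36.2 / 16.64 = 3154 BTU/h

3150 BTU/h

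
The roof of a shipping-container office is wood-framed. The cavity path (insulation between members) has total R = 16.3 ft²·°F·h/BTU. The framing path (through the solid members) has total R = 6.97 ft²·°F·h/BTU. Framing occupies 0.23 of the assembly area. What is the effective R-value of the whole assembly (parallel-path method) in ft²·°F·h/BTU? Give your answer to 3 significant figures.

12.5 ft²·°F·h/BTU

U_eff = 0.77/16.3 + 0.23/6.97 = 0.04724 + 0.033 = 0.08024
R_eff = 1/U_eff = 12.46 ft²·°F·h/BTU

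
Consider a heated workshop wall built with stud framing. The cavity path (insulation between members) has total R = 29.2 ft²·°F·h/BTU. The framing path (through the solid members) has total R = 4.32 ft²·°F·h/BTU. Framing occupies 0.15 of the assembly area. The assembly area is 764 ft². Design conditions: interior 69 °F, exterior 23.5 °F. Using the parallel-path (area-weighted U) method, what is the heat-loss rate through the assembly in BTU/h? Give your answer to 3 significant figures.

U_eff = 0.85/29.2 + 0.15/4.32 = 0.02911 + 0.03472 = 0.06383
R_eff = 1/U_eff = 15.67 ft²·°F·h/BTU
Q = 764 × (69 − 23.5) / 15.67 = 2219 BTU/h

2220 BTU/h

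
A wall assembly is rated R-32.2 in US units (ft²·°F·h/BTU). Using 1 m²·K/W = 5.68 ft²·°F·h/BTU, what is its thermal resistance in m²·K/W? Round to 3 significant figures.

R_SI = 32.2/5.68 = 5.669

5.67 m²·K/W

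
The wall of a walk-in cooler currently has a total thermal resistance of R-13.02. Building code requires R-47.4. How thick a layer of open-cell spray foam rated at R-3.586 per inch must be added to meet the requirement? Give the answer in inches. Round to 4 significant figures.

9.587 in

ΔR = 47.4 − 13.02 = 34.38 ft²·°F·h/BTU
L = ΔR / (R/in) = 34.38/3.586 = 9.5873 in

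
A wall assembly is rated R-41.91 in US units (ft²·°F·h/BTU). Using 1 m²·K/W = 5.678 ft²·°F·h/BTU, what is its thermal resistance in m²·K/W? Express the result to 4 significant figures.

7.381 m²·K/W

R_SI = 41.91/5.678 = 7.3811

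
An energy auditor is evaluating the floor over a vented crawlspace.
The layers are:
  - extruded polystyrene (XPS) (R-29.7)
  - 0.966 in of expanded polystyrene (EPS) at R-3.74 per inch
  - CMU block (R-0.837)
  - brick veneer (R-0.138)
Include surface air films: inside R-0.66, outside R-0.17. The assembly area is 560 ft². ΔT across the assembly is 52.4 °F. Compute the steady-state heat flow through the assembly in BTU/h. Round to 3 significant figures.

0.966 × 3.74 = 3.613
R_total = 0.66 + 29.7 + 3.613 + 0.837 + 0.138 + 0.17 = 35.12 ft²·°F·h/BTU
Q = A·ΔT/R = 560 × 52.4 / 35.12 = 835.6 BTU/h

836 BTU/h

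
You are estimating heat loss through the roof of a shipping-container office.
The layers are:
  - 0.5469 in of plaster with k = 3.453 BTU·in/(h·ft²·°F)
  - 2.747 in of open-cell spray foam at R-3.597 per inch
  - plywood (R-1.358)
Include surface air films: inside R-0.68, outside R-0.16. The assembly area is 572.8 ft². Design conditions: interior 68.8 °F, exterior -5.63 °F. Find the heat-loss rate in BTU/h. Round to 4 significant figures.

3484 BTU/h

0.5469/3.453 = 0.15838
2.747 × 3.597 = 9.881
R_total = 0.68 + 0.15838 + 9.881 + 1.358 + 0.16 = 12.237 ft²·°F·h/BTU
Q = A·ΔT/R = 572.8 × (68.8 − (-5.63)) / 12.237 = 3483.9 BTU/h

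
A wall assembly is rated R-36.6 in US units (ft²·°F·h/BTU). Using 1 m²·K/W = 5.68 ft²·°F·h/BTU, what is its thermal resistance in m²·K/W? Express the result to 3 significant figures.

R_SI = 36.6/5.68 = 6.444

6.44 m²·K/W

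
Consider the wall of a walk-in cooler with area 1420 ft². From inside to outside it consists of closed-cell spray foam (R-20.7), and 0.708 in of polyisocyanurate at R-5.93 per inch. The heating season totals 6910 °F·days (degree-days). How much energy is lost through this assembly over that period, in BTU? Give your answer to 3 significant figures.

9460000 BTU

0.708 × 5.93 = 4.198
R_total = 20.7 + 4.198 = 24.9 ft²·°F·h/BTU
E = A × HDD × 24 / R = 1420 × 6910 × 24 / 24.9 = 9458000 BTU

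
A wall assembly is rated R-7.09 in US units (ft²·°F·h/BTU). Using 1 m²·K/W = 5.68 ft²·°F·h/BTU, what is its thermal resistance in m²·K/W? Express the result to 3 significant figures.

R_SI = 7.09/5.68 = 1.248

1.25 m²·K/W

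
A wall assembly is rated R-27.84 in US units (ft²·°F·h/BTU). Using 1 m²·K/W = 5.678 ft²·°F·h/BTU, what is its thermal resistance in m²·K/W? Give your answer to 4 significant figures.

4.903 m²·K/W

R_SI = 27.84/5.678 = 4.9031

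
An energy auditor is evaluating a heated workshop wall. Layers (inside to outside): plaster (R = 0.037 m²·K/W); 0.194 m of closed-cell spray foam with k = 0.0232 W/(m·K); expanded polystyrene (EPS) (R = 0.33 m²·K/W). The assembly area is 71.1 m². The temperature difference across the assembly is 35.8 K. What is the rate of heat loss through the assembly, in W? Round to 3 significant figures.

292 W

0.194/0.0232 = 8.362
R_total = 0.037 + 8.362 + 0.33 = 8.729 m²·K/W
Q = A·ΔT/R = 71.1 × 35.8 / 8.729 = 291.6 W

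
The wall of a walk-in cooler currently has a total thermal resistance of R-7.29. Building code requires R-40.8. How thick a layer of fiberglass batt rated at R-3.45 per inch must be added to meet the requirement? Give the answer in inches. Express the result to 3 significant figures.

ΔR = 40.8 − 7.29 = 33.51 ft²·°F·h/BTU
L = ΔR / (R/in) = 33.51/3.45 = 9.713 in

9.71 in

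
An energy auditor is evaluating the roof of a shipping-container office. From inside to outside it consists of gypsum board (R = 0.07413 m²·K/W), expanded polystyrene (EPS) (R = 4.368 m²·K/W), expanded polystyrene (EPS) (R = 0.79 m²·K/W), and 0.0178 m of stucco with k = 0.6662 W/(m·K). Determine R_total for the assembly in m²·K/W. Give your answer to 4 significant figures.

5.259 m²·K/W

0.0178/0.6662 = 0.026719
R_total = 0.07413 + 4.368 + 0.79 + 0.026719 = 5.2588 m²·K/W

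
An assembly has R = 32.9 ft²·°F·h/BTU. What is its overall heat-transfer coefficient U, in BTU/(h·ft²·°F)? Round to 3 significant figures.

U = 1/R = 1/32.9 = 0.0304

0.0304 BTU/(h·ft²·°F)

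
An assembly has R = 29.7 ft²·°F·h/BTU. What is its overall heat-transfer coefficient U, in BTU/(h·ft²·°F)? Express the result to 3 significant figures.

U = 1/R = 1/29.7 = 0.03367

0.0337 BTU/(h·ft²·°F)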